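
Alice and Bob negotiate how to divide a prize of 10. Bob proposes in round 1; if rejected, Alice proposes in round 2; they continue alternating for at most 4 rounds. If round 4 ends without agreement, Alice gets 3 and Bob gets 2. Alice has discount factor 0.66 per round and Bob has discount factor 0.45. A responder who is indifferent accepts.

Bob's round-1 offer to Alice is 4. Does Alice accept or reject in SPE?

Reject

Round 4 (Alice proposes): Bob gets 2 if talks fail, so Alice offers 2 and keeps 8.
Round 3 (Bob proposes): Alice can get 8 next round, worth 0.66 × 8 = 5.28 now. Bob offers 5.28 and keeps 10 − 5.28 = 4.72.
Round 2 (Alice proposes): Bob can get 4.72 next round, worth 0.45 × 4.72 = 2.124 now, so Alice offers 2.124, keeping 7.876.
So by rejecting in round 1, Alice gets 7.876 next round, worth 0.66 × 7.876 = 5.19816 now.
Offer 4 < 5.19816, so Alice rejects.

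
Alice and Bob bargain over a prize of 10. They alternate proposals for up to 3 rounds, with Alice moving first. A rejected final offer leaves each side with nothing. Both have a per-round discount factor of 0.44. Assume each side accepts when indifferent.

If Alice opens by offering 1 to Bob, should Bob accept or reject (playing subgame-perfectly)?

Reject

Work out Bob's continuation value if the offer is rejected.
Round 3 (Alice proposes): rejection yields 0 for Bob; Alice offers 0 and keeps 10.
Round 2 (Bob proposes): Alice can get 10 next round, worth 0.44 × 10 = 4.4 now, so Bob offers 4.4, keeping 5.6.
So by rejecting in round 1, Bob gets 5.6 next round, worth 0.44 × 5.6 = 2.464 now.
Offer 1 < 2.464, so Bob rejects.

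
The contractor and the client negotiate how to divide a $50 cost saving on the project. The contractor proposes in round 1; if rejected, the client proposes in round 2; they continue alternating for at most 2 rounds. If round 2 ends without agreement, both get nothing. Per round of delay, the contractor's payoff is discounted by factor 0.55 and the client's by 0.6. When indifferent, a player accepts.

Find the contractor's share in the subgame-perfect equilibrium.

20

Round 2 (the client proposes): rejection yields 0 for the contractor; the client offers 0 and keeps 50.
Round 1 (the contractor proposes): the client can get 50 next round, worth 0.6 × 50 = 30 now. The contractor offers 30 and keeps 50 − 30 = 20.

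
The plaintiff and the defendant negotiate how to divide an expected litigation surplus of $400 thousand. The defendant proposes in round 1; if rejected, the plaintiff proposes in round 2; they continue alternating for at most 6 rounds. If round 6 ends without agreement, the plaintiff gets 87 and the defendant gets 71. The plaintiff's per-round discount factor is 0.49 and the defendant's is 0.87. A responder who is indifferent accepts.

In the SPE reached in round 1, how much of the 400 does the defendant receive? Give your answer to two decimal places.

334.36

Round 6 (the plaintiff proposes): the defendant gets 71 if talks fail, so the plaintiff offers 71 and keeps 329.
Round 5 (the defendant proposes): the plaintiff can get 329 next round, worth 0.49 × 329 = 161.21 now. The defendant offers 161.21 and keeps 400 − 161.21 = 238.79.
Round 4 (the plaintiff proposes): the defendant can get 238.79 next round, worth 0.87 × 238.79 = 207.7473 now, so the plaintiff offers 207.7473, keeping 192.2527.
Round 3 (the defendant proposes): the plaintiff can get 192.2527 next round, worth 0.49 × 192.2527 = 94.203823 now. The defendant offers 94.203823 and keeps 400 − 94.203823 = 305.796177.
Round 2 (the plaintiff proposes): the defendant can get 305.796177 next round, worth 0.87 × 305.796177 = 266.04267399 now, so the plaintiff offers 266.04267399, keeping 133.95732601.
Round 1 (the defendant proposes): the plaintiff can get 133.95732601 next round, worth 0.49 × 133.95732601 = 65.6390897449 now; the defendant offers that and keeps 334.3609102551.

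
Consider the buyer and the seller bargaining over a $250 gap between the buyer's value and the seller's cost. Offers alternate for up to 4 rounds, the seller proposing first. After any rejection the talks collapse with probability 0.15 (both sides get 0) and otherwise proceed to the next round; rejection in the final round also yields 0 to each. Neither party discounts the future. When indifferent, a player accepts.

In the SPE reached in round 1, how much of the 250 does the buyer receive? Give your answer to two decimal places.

185.41

Round 4 (the buyer proposes): rejection yields 0 for the seller; the buyer offers 0 and keeps 250.
Round 3 (the seller proposes): rejecting gives the buyer an expected 0.85 × 250 = 212.5. The seller offers 212.5 and keeps 250 − 212.5 = 37.5.
Round 2 (the buyer proposes): rejecting gives the seller an expected 0.85 × 37.5 = 31.875. The buyer offers 31.875 and keeps 250 − 31.875 = 218.125.
Round 1 (the seller proposes): rejecting gives the buyer an expected 0.85 × 218.125 = 185.40625. The seller offers 185.40625 and keeps 250 − 185.40625 = 64.59375.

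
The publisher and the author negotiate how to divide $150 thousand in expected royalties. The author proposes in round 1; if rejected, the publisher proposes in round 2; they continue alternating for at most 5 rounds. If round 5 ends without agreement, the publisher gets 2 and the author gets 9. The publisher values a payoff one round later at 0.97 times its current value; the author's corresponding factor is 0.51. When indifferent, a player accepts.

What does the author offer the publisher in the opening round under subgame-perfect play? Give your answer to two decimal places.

107.05

Round 5 (the author proposes): the publisher gets 2 if talks fail, so the author offers 2 and keeps 148.
Round 4 (the publisher proposes): the author can get 148 next round, worth 0.51 × 148 = 75.48 now, so the publisher offers 75.48, keeping 74.52.
Round 3 (the author proposes): the publisher can get 74.52 next round, worth 0.97 × 74.52 = 72.2844 now, so the author offers 72.2844, keeping 77.7156.
Round 2 (the publisher proposes): the author can get 77.7156 next round, worth 0.51 × 77.7156 = 39.634956 now, so the publisher offers 39.634956, keeping 110.365044.
Round 1 (the author proposes): the publisher can get 110.365044 next round, worth 0.97 × 110.365044 = 107.05409268 now, so the author offers 107.05409268, keeping 42.94590732.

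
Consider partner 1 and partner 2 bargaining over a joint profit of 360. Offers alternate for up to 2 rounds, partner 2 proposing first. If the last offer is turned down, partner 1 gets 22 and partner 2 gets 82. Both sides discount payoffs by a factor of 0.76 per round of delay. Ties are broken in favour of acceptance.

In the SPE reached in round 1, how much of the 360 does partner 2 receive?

Round 2 (partner 1 proposes): partner 2 gets 82 if talks fail, so partner 1 offers 82 and keeps 278.
Round 1 (partner 2 proposes): partner 1 can get 278 next round, worth 0.76 × 278 = 211.28 now. Partner 2 offers 211.28 and keeps 360 − 211.28 = 148.72.

148.72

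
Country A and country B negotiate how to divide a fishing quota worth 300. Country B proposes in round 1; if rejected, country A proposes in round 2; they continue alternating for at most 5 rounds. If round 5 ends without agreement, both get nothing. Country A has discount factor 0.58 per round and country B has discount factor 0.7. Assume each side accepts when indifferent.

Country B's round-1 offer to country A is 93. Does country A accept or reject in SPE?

Accept

Work out country A's continuation value if the offer is rejected.
Round 5 (country B proposes): country A will accept anything ≥ 0, so country B offers 0 and keeps 300.
Round 4 (country A proposes): country B can get 300 next round, worth 0.7 × 300 = 210 now; country A offers that and keeps 90.
Round 3 (country B proposes): country A can get 90 next round, worth 0.58 × 90 = 52.2 now; country B offers that and keeps 247.8.
Round 2 (country A proposes): country B can get 247.8 next round, worth 0.7 × 247.8 = 173.46 now, so country A offers 173.46, keeping 126.54.
So by rejecting in round 1, country A gets 126.54 next round, worth 0.58 × 126.54 = 73.3932 now.
Offer 93 ≥ 73.3932, so country A accepts.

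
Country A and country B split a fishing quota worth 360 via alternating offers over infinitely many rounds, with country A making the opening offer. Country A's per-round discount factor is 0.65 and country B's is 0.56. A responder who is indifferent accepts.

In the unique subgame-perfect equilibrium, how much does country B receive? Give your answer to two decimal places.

In a stationary SPE each proposer offers the other exactly their discounted continuation value.
If country A keeps x when proposing and country B keeps y when proposing, then x = 360 − 0.56y and y = 360 − 0.65x.
Solving: x = 360(1 − 0.56) / (1 − 0.65·0.56) = 158.4 / 0.636 ≈ 249.0566.
Country B gets 360 − 249.0566 ≈ 110.9434.

110.94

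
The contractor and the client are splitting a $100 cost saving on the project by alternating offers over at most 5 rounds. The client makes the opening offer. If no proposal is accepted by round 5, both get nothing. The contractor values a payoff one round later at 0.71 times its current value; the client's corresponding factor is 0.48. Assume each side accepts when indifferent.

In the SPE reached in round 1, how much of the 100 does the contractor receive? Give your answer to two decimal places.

49.50

Round 5 (the client proposes): the contractor will accept anything ≥ 0, so the client offers 0 and keeps 100.
Round 4 (the contractor proposes): the client can get 100 next round, worth 0.48 × 100 = 48 now; the contractor offers that and keeps 52.
Round 3 (the client proposes): the contractor can get 52 next round, worth 0.71 × 52 = 36.92 now, so the client offers 36.92, keeping 63.08.
Round 2 (the contractor proposes): the client can get 63.08 next round, worth 0.48 × 63.08 = 30.2784 now, so the contractor offers 30.2784, keeping 69.7216.
Round 1 (the client proposes): the contractor can get 69.7216 next round, worth 0.71 × 69.7216 = 49.502336 now; the client offers that and keeps 50.497664.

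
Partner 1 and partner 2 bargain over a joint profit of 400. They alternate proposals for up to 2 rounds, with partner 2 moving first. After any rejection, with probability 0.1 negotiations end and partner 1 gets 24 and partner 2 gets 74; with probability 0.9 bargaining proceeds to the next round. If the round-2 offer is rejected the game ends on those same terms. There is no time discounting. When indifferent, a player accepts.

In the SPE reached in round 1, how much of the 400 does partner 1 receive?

295.8

By backward induction:
Round 2 (partner 1 proposes): partner 2 gets 74 if talks fail, so partner 1 offers 74 and keeps 326.
Round 1 (partner 2 proposes): rejecting gives partner 1 an expected 0.9 × 326 + 0.1 × 24 = 295.8. Partner 2 offers 295.8 and keeps 400 − 295.8 = 104.2.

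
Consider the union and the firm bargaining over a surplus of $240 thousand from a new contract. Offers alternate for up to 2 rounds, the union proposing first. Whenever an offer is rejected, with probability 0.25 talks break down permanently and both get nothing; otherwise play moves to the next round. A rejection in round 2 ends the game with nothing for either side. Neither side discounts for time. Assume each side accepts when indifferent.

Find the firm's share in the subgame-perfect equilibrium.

180

By backward induction:
Round 2 (the firm proposes): rejection yields 0 for the union; the firm offers 0 and keeps 240.
Round 1 (the union proposes): rejecting gives the firm an expected 0.75 × 240 = 180, so the union offers 180, keeping 60.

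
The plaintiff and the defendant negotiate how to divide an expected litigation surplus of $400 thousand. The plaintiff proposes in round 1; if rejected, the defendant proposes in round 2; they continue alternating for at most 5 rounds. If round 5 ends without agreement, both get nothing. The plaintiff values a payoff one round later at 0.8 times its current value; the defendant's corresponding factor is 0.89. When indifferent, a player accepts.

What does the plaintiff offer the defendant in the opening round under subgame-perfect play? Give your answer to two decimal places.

Work backward from the last round.
Round 5 (the plaintiff proposes): the defendant will accept anything ≥ 0, so the plaintiff offers 0 and keeps 400.
Round 4 (the defendant proposes): the plaintiff can get 400 next round, worth 0.8 × 400 = 320 now; the defendant offers that and keeps 80.
Round 3 (the plaintiff proposes): the defendant can get 80 next round, worth 0.89 × 80 = 71.2 now, so the plaintiff offers 71.2, keeping 328.8.
Round 2 (the defendant proposes): the plaintiff can get 328.8 next round, worth 0.8 × 328.8 = 263.04 now, so the defendant offers 263.04, keeping 136.96.
Round 1 (the plaintiff proposes): the defendant can get 136.96 next round, worth 0.89 × 136.96 = 121.8944 now. The plaintiff offers 121.8944 and keeps 400 − 121.8944 = 278.1056.

121.89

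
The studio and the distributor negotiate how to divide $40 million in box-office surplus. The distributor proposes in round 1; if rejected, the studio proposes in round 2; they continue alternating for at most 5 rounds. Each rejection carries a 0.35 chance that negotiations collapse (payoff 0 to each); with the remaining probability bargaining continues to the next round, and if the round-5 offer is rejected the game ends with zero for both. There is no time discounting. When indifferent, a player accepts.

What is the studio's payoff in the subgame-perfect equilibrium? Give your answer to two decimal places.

12.94

Round 5 (the distributor proposes): the studio will accept anything ≥ 0, so the distributor offers 0 and keeps 40.
Round 4 (the studio proposes): rejecting gives the distributor an expected 0.65 × 40 = 26, so the studio offers 26, keeping 14.
Round 3 (the distributor proposes): rejecting gives the studio an expected 0.65 × 14 = 9.1; the distributor offers that and keeps 30.9.
Round 2 (the studio proposes): rejecting gives the distributor an expected 0.65 × 30.9 = 20.085; the studio offers that and keeps 19.915.
Round 1 (the distributor proposes): rejecting gives the studio an expected 0.65 × 19.915 = 12.94475, so the distributor offers 12.94475, keeping 27.05525.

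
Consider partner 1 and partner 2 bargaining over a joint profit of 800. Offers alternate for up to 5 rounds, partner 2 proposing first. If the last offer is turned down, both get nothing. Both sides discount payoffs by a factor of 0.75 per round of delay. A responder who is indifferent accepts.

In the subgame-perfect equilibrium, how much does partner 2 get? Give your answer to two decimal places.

565.63

Round 5 (partner 2 proposes): partner 1 will accept anything ≥ 0, so partner 2 offers 0 and keeps 800.
Round 4 (partner 1 proposes): partner 2 can get 800 next round, worth 0.75 × 800 = 600 now; partner 1 offers that and keeps 200.
Round 3 (partner 2 proposes): partner 1 can get 200 next round, worth 0.75 × 200 = 150 now, so partner 2 offers 150, keeping 650.
Round 2 (partner 1 proposes): partner 2 can get 650 next round, worth 0.75 × 650 = 487.5 now. Partner 1 offers 487.5 and keeps 800 − 487.5 = 312.5.
Round 1 (partner 2 proposes): partner 1 can get 312.5 next round, worth 0.75 × 312.5 = 234.375 now, so partner 2 offers 234.375, keeping 565.625.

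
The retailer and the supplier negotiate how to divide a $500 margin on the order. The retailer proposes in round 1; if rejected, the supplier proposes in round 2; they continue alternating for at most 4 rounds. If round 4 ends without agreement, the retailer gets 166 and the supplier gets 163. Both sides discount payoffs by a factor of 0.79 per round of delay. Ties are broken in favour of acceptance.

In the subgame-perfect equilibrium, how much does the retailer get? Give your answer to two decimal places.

252.37

Round 4 (the supplier proposes): the retailer gets 166 if talks fail, so the supplier offers 166 and keeps 334.
Round 3 (the retailer proposes): the supplier can get 334 next round, worth 0.79 × 334 = 263.86 now; the retailer offers that and keeps 236.14.
Round 2 (the supplier proposes): the retailer can get 236.14 next round, worth 0.79 × 236.14 = 186.5506 now; the supplier offers that and keeps 313.4494.
Round 1 (the retailer proposes): the supplier can get 313.4494 next round, worth 0.79 × 313.4494 = 247.625026 now; the retailer offers that and keeps 252.374974.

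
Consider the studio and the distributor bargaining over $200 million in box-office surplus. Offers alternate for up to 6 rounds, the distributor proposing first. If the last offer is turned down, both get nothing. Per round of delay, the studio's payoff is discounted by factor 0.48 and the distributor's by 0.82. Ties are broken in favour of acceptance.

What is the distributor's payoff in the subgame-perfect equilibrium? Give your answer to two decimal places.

Solve by backward induction from round 6.
Round 6 (the studio proposes): rejection yields 0 for the distributor; the studio offers 0 and keeps 200.
Round 5 (the distributor proposes): the studio can get 200 next round, worth 0.48 × 200 = 96 now; the distributor offers that and keeps 104.
Round 4 (the studio proposes): the distributor can get 104 next round, worth 0.82 × 104 = 85.28 now; the studio offers that and keeps 114.72.
Round 3 (the distributor proposes): the studio can get 114.72 next round, worth 0.48 × 114.72 = 55.0656 now, so the distributor offers 55.0656, keeping 144.9344.
Round 2 (the studio proposes): the distributor can get 144.9344 next round, worth 0.82 × 144.9344 = 118.846208 now, so the studio offers 118.846208, keeping 81.153792.
Round 1 (the distributor proposes): the studio can get 81.153792 next round, worth 0.48 × 81.153792 = 38.95382016 now. The distributor offers 38.95382016 and keeps 200 − 38.95382016 = 161.04617984.

161.05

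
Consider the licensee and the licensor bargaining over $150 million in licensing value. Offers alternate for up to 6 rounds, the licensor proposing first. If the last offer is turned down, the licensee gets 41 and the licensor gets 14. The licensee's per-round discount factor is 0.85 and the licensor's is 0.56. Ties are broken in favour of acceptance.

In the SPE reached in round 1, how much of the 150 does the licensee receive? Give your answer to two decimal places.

109.00

Round 6 (the licensee proposes): the licensor gets 14 if talks fail, so the licensee offers 14 and keeps 136.
Round 5 (the licensor proposes): the licensee can get 136 next round, worth 0.85 × 136 = 115.6 now, so the licensor offers 115.6, keeping 34.4.
Round 4 (the licensee proposes): the licensor can get 34.4 next round, worth 0.56 × 34.4 = 19.264 now, so the licensee offers 19.264, keeping 130.736.
Round 3 (the licensor proposes): the licensee can get 130.736 next round, worth 0.85 × 130.736 = 111.1256 now; the licensor offers that and keeps 38.8744.
Round 2 (the licensee proposes): the licensor can get 38.8744 next round, worth 0.56 × 38.8744 = 21.769664 now; the licensee offers that and keeps 128.230336.
Round 1 (the licensor proposes): the licensee can get 128.230336 next round, worth 0.85 × 128.230336 = 108.9957856 now. The licensor offers 108.9957856 and keeps 150 − 108.9957856 = 41.0042144.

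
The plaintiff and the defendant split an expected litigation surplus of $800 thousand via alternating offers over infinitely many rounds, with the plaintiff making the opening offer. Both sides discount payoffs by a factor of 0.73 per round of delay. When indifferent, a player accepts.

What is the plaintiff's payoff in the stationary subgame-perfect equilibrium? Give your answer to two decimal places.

462.43

When the plaintiff proposes, the defendant accepts any offer worth at least 0.73 times what the defendant would get by proposing next round; and vice versa.
This gives x = 800 − 0.73y and y = 800 − 0.73x, where x and y are each side's share when it proposes.
Hence (1 − 0.73·0.73)x = 800(1 − 0.73), i.e. 0.4671·x = 216.
x ≈ 462.4277; the defendant's share is 800 − x ≈ 337.5723.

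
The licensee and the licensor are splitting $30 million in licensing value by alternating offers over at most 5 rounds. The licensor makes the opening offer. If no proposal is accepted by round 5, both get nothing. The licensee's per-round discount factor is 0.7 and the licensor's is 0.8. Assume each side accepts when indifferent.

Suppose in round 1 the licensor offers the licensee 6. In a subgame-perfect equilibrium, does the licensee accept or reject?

Round 5 (the licensor proposes): rejection yields 0 for the licensee; the licensor offers 0 and keeps 30.
Round 4 (the licensee proposes): the licensor can get 30 next round, worth 0.8 × 30 = 24 now. The licensee offers 24 and keeps 30 − 24 = 6.
Round 3 (the licensor proposes): the licensee can get 6 next round, worth 0.7 × 6 = 4.2 now, so the licensor offers 4.2, keeping 25.8.
Round 2 (the licensee proposes): the licensor can get 25.8 next round, worth 0.8 × 25.8 = 20.64 now. The licensee offers 20.64 and keeps 30 − 20.64 = 9.36.
So by rejecting in round 1, the licensee gets 9.36 next round, worth 0.7 × 9.36 = 6.552 now.
Offer 6 < 6.552, so the licensee rejects.

Reject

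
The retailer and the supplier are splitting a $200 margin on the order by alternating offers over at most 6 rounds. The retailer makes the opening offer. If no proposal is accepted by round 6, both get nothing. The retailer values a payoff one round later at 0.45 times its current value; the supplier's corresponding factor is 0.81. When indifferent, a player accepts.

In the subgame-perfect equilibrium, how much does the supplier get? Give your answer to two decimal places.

143.10

Round 6 (the supplier proposes): rejection yields 0 for the retailer; the supplier offers 0 and keeps 200.
Round 5 (the retailer proposes): the supplier can get 200 next round, worth 0.81 × 200 = 162 now; the retailer offers that and keeps 38.
Round 4 (the supplier proposes): the retailer can get 38 next round, worth 0.45 × 38 = 17.1 now; the supplier offers that and keeps 182.9.
Round 3 (the retailer proposes): the supplier can get 182.9 next round, worth 0.81 × 182.9 = 148.149 now; the retailer offers that and keeps 51.851.
Round 2 (the supplier proposes): the retailer can get 51.851 next round, worth 0.45 × 51.851 = 23.33295 now. The supplier offers 23.33295 and keeps 200 − 23.33295 = 176.66705.
Round 1 (the retailer proposes): the supplier can get 176.66705 next round, worth 0.81 × 176.66705 = 143.1003105 now; the retailer offers that and keeps 56.8996895.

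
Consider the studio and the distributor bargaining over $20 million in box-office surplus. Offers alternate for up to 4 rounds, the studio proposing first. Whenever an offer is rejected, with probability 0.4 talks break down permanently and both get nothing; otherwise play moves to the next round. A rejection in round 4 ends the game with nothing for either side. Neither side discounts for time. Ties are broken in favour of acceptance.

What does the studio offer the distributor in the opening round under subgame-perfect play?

Round 4 (the distributor proposes): the studio will accept anything ≥ 0, so the distributor offers 0 and keeps 20.
Round 3 (the studio proposes): rejecting gives the distributor an expected 0.6 × 20 = 12. The studio offers 12 and keeps 20 − 12 = 8.
Round 2 (the distributor proposes): rejecting gives the studio an expected 0.6 × 8 = 4.8, so the distributor offers 4.8, keeping 15.2.
Round 1 (the studio proposes): rejecting gives the distributor an expected 0.6 × 15.2 = 9.12. The studio offers 9.12 and keeps 20 − 9.12 = 10.88.

9.12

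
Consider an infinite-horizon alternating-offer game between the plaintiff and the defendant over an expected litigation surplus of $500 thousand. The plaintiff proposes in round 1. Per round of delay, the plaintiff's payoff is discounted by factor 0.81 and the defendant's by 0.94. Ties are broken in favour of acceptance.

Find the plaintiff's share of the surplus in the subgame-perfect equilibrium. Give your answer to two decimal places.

In a stationary SPE each proposer offers the other exactly their discounted continuation value.
If the plaintiff keeps x when proposing and the defendant keeps y when proposing, then x = 500 − 0.94y and y = 500 − 0.81x.
Solving: x = 500(1 − 0.94) / (1 − 0.81·0.94) = 30 / 0.2386 ≈ 125.7334.
The defendant gets 500 − 125.7334 ≈ 374.2666.

125.73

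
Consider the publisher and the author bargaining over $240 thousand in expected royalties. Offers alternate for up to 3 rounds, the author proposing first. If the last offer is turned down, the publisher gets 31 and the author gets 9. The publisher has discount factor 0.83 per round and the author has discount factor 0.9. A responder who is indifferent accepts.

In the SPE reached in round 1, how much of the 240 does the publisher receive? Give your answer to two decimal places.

Solve by backward induction from round 3.
Round 3 (the author proposes): the publisher gets 31 if talks fail, so the author offers 31 and keeps 209.
Round 2 (the publisher proposes): the author can get 209 next round, worth 0.9 × 209 = 188.1 now. The publisher offers 188.1 and keeps 240 − 188.1 = 51.9.
Round 1 (the author proposes): the publisher can get 51.9 next round, worth 0.83 × 51.9 = 43.077 now. The author offers 43.077 and keeps 240 − 43.077 = 196.923.

43.08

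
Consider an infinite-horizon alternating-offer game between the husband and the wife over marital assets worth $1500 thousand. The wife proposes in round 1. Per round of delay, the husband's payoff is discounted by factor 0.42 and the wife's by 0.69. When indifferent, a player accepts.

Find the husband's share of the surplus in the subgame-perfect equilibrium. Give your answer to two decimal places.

When the wife proposes, the husband accepts any offer worth at least 0.42 times what the husband would get by proposing next round; and vice versa.
This gives x = 1500 − 0.42y and y = 1500 − 0.69x, where x and y are each side's share when it proposes.
Hence (1 − 0.42·0.69)x = 1500(1 − 0.42), i.e. 0.7102·x = 870.
x ≈ 1225.0070; the husband's share is 1500 − x ≈ 274.9930.

274.99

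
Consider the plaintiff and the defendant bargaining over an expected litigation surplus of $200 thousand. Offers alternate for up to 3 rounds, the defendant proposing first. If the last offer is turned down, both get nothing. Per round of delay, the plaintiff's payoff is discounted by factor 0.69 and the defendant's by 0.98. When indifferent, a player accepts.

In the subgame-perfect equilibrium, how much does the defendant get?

Round 3 (the defendant proposes): rejection yields 0 for the plaintiff; the defendant offers 0 and keeps 200.
Round 2 (the plaintiff proposes): the defendant can get 200 next round, worth 0.98 × 200 = 196 now. The plaintiff offers 196 and keeps 200 − 196 = 4.
Round 1 (the defendant proposes): the plaintiff can get 4 next round, worth 0.69 × 4 = 2.76 now; the defendant offers that and keeps 197.24.

197.24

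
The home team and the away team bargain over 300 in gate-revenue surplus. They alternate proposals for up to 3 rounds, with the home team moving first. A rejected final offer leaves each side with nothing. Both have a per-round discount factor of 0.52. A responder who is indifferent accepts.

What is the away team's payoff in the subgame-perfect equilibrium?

74.88

Round 3 (the home team proposes): rejection yields 0 for the away team; the home team offers 0 and keeps 300.
Round 2 (the away team proposes): the home team can get 300 next round, worth 0.52 × 300 = 156 now. The away team offers 156 and keeps 300 − 156 = 144.
Round 1 (the home team proposes): the away team can get 144 next round, worth 0.52 × 144 = 74.88 now. The home team offers 74.88 and keeps 300 − 74.88 = 225.12.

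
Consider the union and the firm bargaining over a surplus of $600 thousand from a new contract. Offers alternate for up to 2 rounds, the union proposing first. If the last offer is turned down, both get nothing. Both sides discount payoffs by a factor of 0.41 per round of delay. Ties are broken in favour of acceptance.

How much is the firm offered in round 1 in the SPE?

Round 2 (the firm proposes): rejection yields 0 for the union; the firm offers 0 and keeps 600.
Round 1 (the union proposes): the firm can get 600 next round, worth 0.41 × 600 = 246 now; the union offers that and keeps 354.

246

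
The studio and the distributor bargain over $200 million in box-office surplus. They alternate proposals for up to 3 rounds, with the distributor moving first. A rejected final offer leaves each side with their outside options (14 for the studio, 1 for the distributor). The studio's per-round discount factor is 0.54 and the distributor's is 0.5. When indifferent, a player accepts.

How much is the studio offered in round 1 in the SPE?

Solve by backward induction from round 3.
Round 3 (the distributor proposes): the studio gets 14 if talks fail, so the distributor offers 14 and keeps 186.
Round 2 (the studio proposes): the distributor can get 186 next round, worth 0.5 × 186 = 93 now. The studio offers 93 and keeps 200 − 93 = 107.
Round 1 (the distributor proposes): the studio can get 107 next round, worth 0.54 × 107 = 57.78 now. The distributor offers 57.78 and keeps 200 − 57.78 = 142.22.

57.78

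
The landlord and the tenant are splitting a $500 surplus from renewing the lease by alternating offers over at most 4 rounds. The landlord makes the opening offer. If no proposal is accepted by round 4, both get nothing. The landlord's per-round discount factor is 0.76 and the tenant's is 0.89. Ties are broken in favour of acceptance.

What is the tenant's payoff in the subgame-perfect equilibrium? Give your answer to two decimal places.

407.80

Round 4 (the tenant proposes): rejection yields 0 for the landlord; the tenant offers 0 and keeps 500.
Round 3 (the landlord proposes): the tenant can get 500 next round, worth 0.89 × 500 = 445 now, so the landlord offers 445, keeping 55.
Round 2 (the tenant proposes): the landlord can get 55 next round, worth 0.76 × 55 = 41.8 now; the tenant offers that and keeps 458.2.
Round 1 (the landlord proposes): the tenant can get 458.2 next round, worth 0.89 × 458.2 = 407.798 now. The landlord offers 407.798 and keeps 500 − 407.798 = 92.202.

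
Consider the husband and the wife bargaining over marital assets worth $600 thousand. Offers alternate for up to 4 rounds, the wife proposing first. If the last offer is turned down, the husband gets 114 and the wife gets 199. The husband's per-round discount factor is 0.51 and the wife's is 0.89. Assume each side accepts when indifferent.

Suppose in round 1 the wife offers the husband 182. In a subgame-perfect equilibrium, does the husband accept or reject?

Round 4 (the husband proposes): the wife gets 199 if talks fail, so the husband offers 199 and keeps 401.
Round 3 (the wife proposes): the husband can get 401 next round, worth 0.51 × 401 = 204.51 now, so the wife offers 204.51, keeping 395.49.
Round 2 (the husband proposes): the wife can get 395.49 next round, worth 0.89 × 395.49 = 351.9861 now. The husband offers 351.9861 and keeps 600 − 351.9861 = 248.0139.
So by rejecting in round 1, the husband gets 248.0139 next round, worth 0.51 × 248.0139 = 126.487089 now.
Offer 182 ≥ 126.487089, so the husband accepts.

Accept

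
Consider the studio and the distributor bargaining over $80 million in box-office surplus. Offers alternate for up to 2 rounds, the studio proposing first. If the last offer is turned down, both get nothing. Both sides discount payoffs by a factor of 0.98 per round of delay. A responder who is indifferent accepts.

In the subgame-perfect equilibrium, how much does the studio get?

1.6

Round 2 (the distributor proposes): rejection yields 0 for the studio; the distributor offers 0 and keeps 80.
Round 1 (the studio proposes): the distributor can get 80 next round, worth 0.98 × 80 = 78.4 now. The studio offers 78.4 and keeps 80 − 78.4 = 1.6.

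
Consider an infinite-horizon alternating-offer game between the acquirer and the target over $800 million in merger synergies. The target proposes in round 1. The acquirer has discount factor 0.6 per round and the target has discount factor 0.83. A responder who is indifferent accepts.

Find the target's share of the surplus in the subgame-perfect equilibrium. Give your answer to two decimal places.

637.45

Let x be the target's share when the target proposes and y be the acquirer's share when the acquirer proposes.
The acquirer accepts iff offered ≥ 0.6·y, so x = 800 − 0.6y. Symmetrically y = 800 − 0.83x.
Substituting: x = 800 − 0.6(800 − 0.83x), giving x(1 − 0.83·0.6) = 800(1 − 0.6).
So x = 800 × 0.4 / 0.502 ≈ 637.4502, and the acquirer receives 800 − x ≈ 162.5498.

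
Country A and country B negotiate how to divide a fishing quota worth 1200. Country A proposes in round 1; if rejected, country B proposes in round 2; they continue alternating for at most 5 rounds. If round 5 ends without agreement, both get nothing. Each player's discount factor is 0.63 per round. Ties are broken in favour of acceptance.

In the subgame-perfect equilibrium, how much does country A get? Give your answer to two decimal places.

809.26

Round 5 (country A proposes): country B will accept anything ≥ 0, so country A offers 0 and keeps 1200.
Round 4 (country B proposes): country A can get 1200 next round, worth 0.63 × 1200 = 756 now; country B offers that and keeps 444.
Round 3 (country A proposes): country B can get 444 next round, worth 0.63 × 444 = 279.72 now; country A offers that and keeps 920.28.
Round 2 (country B proposes): country A can get 920.28 next round, worth 0.63 × 920.28 = 579.7764 now; country B offers that and keeps 620.2236.
Round 1 (country A proposes): country B can get 620.2236 next round, worth 0.63 × 620.2236 = 390.740868 now. Country A offers 390.740868 and keeps 1200 − 390.740868 = 809.259132.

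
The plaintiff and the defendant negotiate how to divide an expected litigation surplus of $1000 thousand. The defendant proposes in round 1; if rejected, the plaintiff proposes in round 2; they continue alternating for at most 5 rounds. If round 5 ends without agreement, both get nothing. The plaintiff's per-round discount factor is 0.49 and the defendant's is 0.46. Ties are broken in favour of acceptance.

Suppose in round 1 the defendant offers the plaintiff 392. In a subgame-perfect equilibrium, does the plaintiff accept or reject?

Accept

Round 5 (the defendant proposes): rejection yields 0 for the plaintiff; the defendant offers 0 and keeps 1000.
Round 4 (the plaintiff proposes): the defendant can get 1000 next round, worth 0.46 × 1000 = 460 now, so the plaintiff offers 460, keeping 540.
Round 3 (the defendant proposes): the plaintiff can get 540 next round, worth 0.49 × 540 = 264.6 now. The defendant offers 264.6 and keeps 1000 − 264.6 = 735.4.
Round 2 (the plaintiff proposes): the defendant can get 735.4 next round, worth 0.46 × 735.4 = 338.284 now. The plaintiff offers 338.284 and keeps 1000 − 338.284 = 661.716.
So by rejecting in round 1, the plaintiff gets 661.716 next round, worth 0.49 × 661.716 = 324.24084 now.
Offer 392 ≥ 324.24084, so the plaintiff accepts.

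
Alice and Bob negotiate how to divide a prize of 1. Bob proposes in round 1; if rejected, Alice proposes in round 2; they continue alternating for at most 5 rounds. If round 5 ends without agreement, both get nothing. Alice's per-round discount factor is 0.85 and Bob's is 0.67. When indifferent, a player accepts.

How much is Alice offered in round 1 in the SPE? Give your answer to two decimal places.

0.44

Round 5 (Bob proposes): rejection yields 0 for Alice; Bob offers 0 and keeps 1.
Round 4 (Alice proposes): Bob can get 1 next round, worth 0.67 × 1 = 0.67 now. Alice offers 0.67 and keeps 1 − 0.67 = 0.33.
Round 3 (Bob proposes): Alice can get 0.33 next round, worth 0.85 × 0.33 = 0.2805 now. Bob offers 0.2805 and keeps 1 − 0.2805 = 0.7195.
Round 2 (Alice proposes): Bob can get 0.7195 next round, worth 0.67 × 0.7195 = 0.482065 now, so Alice offers 0.482065, keeping 0.517935.
Round 1 (Bob proposes): Alice can get 0.517935 next round, worth 0.85 × 0.517935 = 0.44024475 now, so Bob offers 0.44024475, keeping 0.55975525.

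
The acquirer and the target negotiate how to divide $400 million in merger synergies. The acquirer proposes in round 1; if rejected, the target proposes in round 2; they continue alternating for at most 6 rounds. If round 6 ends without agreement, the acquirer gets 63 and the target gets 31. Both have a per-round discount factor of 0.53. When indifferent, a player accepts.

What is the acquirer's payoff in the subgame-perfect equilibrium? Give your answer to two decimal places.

Round 6 (the target proposes): the acquirer gets 63 if talks fail, so the target offers 63 and keeps 337.
Round 5 (the acquirer proposes): the target can get 337 next round, worth 0.53 × 337 = 178.61 now, so the acquirer offers 178.61, keeping 221.39.
Round 4 (the target proposes): the acquirer can get 221.39 next round, worth 0.53 × 221.39 = 117.3367 now. The target offers 117.3367 and keeps 400 − 117.3367 = 282.6633.
Round 3 (the acquirer proposes): the target can get 282.6633 next round, worth 0.53 × 282.6633 = 149.811549 now, so the acquirer offers 149.811549, keeping 250.188451.
Round 2 (the target proposes): the acquirer can get 250.188451 next round, worth 0.53 × 250.188451 = 132.59987903 now, so the target offers 132.59987903, keeping 267.40012097.
Round 1 (the acquirer proposes): the target can get 267.40012097 next round, worth 0.53 × 267.40012097 = 141.7220641141 now; the acquirer offers that and keeps 258.2779358859.

258.28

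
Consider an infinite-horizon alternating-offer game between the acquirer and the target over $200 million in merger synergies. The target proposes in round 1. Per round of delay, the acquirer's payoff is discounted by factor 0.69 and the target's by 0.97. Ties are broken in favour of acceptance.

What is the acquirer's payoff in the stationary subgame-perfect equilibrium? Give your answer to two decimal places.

When the target proposes, the acquirer accepts any offer worth at least 0.69 times what the acquirer would get by proposing next round; and vice versa.
This gives x = 200 − 0.69y and y = 200 − 0.97x, where x and y are each side's share when it proposes.
Hence (1 − 0.69·0.97)x = 200(1 − 0.69), i.e. 0.3307·x = 62.
x ≈ 187.4811; the acquirer's share is 200 − x ≈ 12.5189.

12.52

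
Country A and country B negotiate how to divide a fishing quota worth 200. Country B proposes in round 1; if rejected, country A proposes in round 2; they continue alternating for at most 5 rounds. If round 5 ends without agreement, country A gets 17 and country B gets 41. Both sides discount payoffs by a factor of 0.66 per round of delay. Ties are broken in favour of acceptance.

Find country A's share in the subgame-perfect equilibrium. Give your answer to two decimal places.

67.66

Round 5 (country B proposes): country A gets 17 if talks fail, so country B offers 17 and keeps 183.
Round 4 (country A proposes): country B can get 183 next round, worth 0.66 × 183 = 120.78 now. Country A offers 120.78 and keeps 200 − 120.78 = 79.22.
Round 3 (country B proposes): country A can get 79.22 next round, worth 0.66 × 79.22 = 52.2852 now. Country B offers 52.2852 and keeps 200 − 52.2852 = 147.7148.
Round 2 (country A proposes): country B can get 147.7148 next round, worth 0.66 × 147.7148 = 97.491768 now; country A offers that and keeps 102.508232.
Round 1 (country B proposes): country A can get 102.508232 next round, worth 0.66 × 102.508232 = 67.65543312 now, so country B offers 67.65543312, keeping 132.34456688.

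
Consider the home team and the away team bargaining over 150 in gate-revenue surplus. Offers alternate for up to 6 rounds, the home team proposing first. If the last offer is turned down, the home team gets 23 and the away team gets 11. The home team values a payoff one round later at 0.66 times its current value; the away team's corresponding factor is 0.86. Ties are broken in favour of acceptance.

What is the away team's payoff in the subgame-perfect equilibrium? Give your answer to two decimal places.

Work backward from the last round.
Round 6 (the away team proposes): the home team gets 23 if talks fail, so the away team offers 23 and keeps 127.
Round 5 (the home team proposes): the away team can get 127 next round, worth 0.86 × 127 = 109.22 now, so the home team offers 109.22, keeping 40.78.
Round 4 (the away team proposes): the home team can get 40.78 next round, worth 0.66 × 40.78 = 26.9148 now, so the away team offers 26.9148, keeping 123.0852.
Round 3 (the home team proposes): the away team can get 123.0852 next round, worth 0.86 × 123.0852 = 105.853272 now; the home team offers that and keeps 44.146728.
Round 2 (the away team proposes): the home team can get 44.146728 next round, worth 0.66 × 44.146728 = 29.13684048 now, so the away team offers 29.13684048, keeping 120.86315952.
Round 1 (the home team proposes): the away team can get 120.86315952 next round, worth 0.86 × 120.86315952 = 103.9423171872 now, so the home team offers 103.9423171872, keeping 46.0576828128.

103.94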